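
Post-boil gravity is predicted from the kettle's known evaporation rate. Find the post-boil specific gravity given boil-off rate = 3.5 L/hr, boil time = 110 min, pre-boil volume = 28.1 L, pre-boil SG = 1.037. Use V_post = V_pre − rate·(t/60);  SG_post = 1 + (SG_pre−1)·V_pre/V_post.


V_post = 28.1 − 3.5·(110/60) = 21.6833
SG_post = 1 + (1.037 − 1)·28.1/21.6833

1.0479


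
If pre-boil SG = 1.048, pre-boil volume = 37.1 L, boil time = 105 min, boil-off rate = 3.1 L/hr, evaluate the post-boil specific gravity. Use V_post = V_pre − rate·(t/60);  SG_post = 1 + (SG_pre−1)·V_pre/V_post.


V_post = 37.1 − 3.1·(105/60) = 31.6750
SG_post = 1 + (1.048 − 1)·37.1/31.6750

1.0562


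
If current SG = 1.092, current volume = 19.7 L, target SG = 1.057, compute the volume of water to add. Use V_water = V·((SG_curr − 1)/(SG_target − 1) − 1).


V_water = 19.7·((1.092 − 1)/(1.057 − 1) − 1)

12.0965 L


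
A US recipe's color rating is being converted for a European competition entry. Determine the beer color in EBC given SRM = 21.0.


EBC = SRM · 1.97
EBC = 21.0 · 1.97

41.3700 EBC


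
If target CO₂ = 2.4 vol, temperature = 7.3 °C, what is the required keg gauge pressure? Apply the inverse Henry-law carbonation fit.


psi = vols/(0.01821 + 0.09011·e^(−0.04·T)) − 14.695
psi = 2.4/(0.01821 + 0.09011·e^(−0.04·7.3)) − 14.695

13.3747 psi


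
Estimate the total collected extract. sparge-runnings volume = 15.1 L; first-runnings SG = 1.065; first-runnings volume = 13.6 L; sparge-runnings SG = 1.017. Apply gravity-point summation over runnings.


total = Σ (SG_i − 1)·1000·V_i
first = (1.065 − 1)·1000·13.6 = 884.0000
sparge = (1.017 − 1)·1000·15.1 = 256.7000
total = 884.0000 + 256.7000

1140.7000 gravity·L


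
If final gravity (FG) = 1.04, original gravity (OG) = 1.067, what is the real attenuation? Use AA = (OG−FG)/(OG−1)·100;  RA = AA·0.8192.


AA = (1.067 − 1.04)/(1.067 − 1)·100 = 40.2985
RA = 40.2985·0.8192

33.0125 %


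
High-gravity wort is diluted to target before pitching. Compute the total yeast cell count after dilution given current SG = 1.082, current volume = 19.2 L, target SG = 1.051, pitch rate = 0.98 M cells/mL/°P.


V_w = V·((SG_c−1)/(SG_t−1)−1);  °P = 259 − 259/SG_t;  cells = rate·(V+V_w)·°P
V_w = 19.2·((1.082−1)/(1.051−1)−1) = 11.6706
V_final = 19.2 + 11.6706 = 30.8706
°P = 259 − 259/1.051 = 12.5680
cells = 0.98·30.8706·12.5680

380.2228 billion cells


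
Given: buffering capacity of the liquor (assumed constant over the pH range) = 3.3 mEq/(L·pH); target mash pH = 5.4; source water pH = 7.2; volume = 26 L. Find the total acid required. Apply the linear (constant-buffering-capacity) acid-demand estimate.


acid = buffering capacity · (pH_source − pH_target) · V
acid = 3.3 · (7.2 − 5.4) · 26

154.4400 mEq


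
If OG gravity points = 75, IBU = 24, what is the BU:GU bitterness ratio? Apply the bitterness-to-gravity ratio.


BU:GU = IBU / OG_points
BU:GU = 24 / 75

0.3200


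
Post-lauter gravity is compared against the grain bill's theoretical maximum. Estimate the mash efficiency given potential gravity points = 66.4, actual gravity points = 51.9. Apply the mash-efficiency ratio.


efficiency = actual / potential × 100
efficiency = 51.9 / 66.4 × 100

78.1627 %


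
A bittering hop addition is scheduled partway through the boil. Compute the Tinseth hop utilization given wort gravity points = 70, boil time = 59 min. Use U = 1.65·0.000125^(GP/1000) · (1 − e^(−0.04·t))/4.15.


bigness = 1.65·0.000125^(70/1000) = 0.8796
boil_factor = (1 − e^(−0.04·59))/4.15 = 0.2182
U = 0.8796 · 0.2182

0.1919


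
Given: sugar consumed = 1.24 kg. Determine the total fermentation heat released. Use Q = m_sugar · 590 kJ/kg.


Q = 1.24 · 590

731.6000 kJ


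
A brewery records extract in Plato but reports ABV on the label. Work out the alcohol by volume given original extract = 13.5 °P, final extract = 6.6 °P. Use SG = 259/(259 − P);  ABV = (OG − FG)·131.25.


OG = 259/(259 − 13.5) = 1.0550
FG = 259/(259 − 6.6) = 1.0261
ABV = (1.0550 − 1.0261)·131.25

3.7854 % ABV


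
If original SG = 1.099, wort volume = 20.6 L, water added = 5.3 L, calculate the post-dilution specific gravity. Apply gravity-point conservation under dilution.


SG_new = 1 + (SG_old − 1)·V_old/(V_old + V_water)
pts = (1.099 − 1)·1000·20.6/(20.6 + 5.3) = 78.7413
SG_new = 1 + 78.7413/1000

1.0787


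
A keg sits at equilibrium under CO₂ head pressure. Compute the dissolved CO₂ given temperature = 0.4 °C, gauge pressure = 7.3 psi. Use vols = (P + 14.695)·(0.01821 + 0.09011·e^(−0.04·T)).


vols = (7.3 + 14.695)·(0.01821 + 0.09011·e^(−0.04·0.4))

2.3510 volumes


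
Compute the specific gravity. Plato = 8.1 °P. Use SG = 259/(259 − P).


SG = 259/(259 − 8.1)

1.0323


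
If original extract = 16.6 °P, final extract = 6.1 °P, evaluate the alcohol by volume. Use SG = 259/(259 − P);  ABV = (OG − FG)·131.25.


OG = 259/(259 − 16.6) = 1.0685
FG = 259/(259 − 6.1) = 1.0241
ABV = (1.0685 − 1.0241)·131.25

5.8225 % ABV


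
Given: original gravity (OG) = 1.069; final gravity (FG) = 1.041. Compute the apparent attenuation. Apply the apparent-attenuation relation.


AA = (OG − FG)/(OG − 1) · 100
AA = (1.069 − 1.041)/(1.069 − 1) · 100

40.5797 %


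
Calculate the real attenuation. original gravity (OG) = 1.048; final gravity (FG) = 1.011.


AA = (OG−FG)/(OG−1)·100;  RA = AA·0.8192
AA = (1.048 − 1.011)/(1.048 − 1)·100 = 77.0833
RA = 77.0833·0.8192

63.1467 %


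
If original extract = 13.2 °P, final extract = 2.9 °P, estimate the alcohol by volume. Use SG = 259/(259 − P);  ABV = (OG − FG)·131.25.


OG = 259/(259 − 13.2) = 1.0537
FG = 259/(259 − 2.9) = 1.0113
ABV = (1.0537 − 1.0113)·131.25

5.5622 % ABV


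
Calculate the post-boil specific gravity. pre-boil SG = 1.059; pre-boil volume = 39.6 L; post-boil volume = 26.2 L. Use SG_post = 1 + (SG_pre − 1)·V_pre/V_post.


pts_pre = (1.059 − 1)·1000 = 59.0000
pts_post = 59.0000·39.6/26.2 = 89.1756
SG_post = 1 + 89.1756/1000

1.0892


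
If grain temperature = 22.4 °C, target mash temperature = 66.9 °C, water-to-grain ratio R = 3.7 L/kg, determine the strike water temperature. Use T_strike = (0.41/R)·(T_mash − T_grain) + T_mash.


T_strike = (0.41/3.7)·(66.9 − 22.4) + 66.9

71.8311 °C


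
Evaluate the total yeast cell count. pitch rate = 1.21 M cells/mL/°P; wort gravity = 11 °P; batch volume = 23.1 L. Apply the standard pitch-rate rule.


cells (billions) = rate · V_L · °P
cells = 1.21 · 23.1 · 11

307.4610 billion cells


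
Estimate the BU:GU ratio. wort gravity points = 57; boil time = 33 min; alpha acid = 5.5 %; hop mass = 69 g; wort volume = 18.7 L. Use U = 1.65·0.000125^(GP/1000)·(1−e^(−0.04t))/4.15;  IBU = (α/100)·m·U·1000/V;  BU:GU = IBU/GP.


U = 1.65·0.000125^(57/1000)·(1−e^(−0.04·33))/4.15 = 0.1746
IBU = (5.5/100)·69·0.1746·1000/18.7 = 35.4286
BU:GU = 35.4286/57

0.6216


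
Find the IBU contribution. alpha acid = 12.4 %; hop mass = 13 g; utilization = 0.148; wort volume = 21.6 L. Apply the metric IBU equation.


IBU = (α/100)·mass·U·1000 / V
IBU = (12.4/100)·13·0.148·1000 / 21.6

11.0452 IBU


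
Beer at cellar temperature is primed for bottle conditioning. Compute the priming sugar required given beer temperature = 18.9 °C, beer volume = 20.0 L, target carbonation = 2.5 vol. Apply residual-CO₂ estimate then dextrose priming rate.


residual = 14.695·(0.01821 + 0.09011·e^(−0.04·T));  sugar = (target − residual)·4.0·V
residual = 14.695·(0.01821 + 0.09011·e^(−0.04·18.9)) = 0.8893
sugar = (2.5 − 0.8893)·4.0·20.0

128.8523 g


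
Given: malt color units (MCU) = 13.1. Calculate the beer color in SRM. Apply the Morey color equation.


SRM = 1.4922 · MCU^0.6859
SRM = 1.4922 · 13.1^0.6859

8.7129 SRM


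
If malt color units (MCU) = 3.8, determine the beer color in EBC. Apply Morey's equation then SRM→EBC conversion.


SRM = 1.4922·MCU^0.6859;  EBC = SRM·1.97
SRM = 1.4922·3.8^0.6859 = 3.7282
EBC = 3.7282·1.97

7.3446 EBC


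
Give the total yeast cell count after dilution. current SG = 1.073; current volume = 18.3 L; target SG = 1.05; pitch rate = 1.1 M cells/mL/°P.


V_w = V·((SG_c−1)/(SG_t−1)−1);  °P = 259 − 259/SG_t;  cells = rate·(V+V_w)·°P
V_w = 18.3·((1.073−1)/(1.05−1)−1) = 8.4180
V_final = 18.3 + 8.4180 = 26.7180
°P = 259 − 259/1.05 = 12.3333
cells = 1.1·26.7180·12.3333

362.4742 billion cells


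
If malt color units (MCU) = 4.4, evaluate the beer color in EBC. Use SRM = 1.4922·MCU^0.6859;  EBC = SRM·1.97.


SRM = 1.4922·4.4^0.6859 = 4.1226
EBC = 4.1226·1.97

8.1215 EBC


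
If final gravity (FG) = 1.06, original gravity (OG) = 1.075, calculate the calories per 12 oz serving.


ABW = (OG−FG)·131.25·0.79/FG;  °P = 259 − 259/SG (for OG→OE and FG→AE);  RE = 0.1808·OE + 0.8192·AE;  Cal = (6.9·ABW + 4·(RE−0.1))·FG·3.55
ABW = (1.075 − 1.06)·131.25·0.79/1.06 = 1.4673
OE = 259 − 259/1.075 = 18.0698 °P
AE = 259 − 259/1.06 = 14.6604 °P
RE = 0.1808·18.0698 + 0.8192·14.6604 = 15.2768 °P
Cal = (6.9·1.4673 + 4·(15.2768−0.1))·1.06·3.55

266.5385 kcal


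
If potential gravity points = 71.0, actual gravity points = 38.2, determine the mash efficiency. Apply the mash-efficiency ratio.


efficiency = actual / potential × 100
efficiency = 38.2 / 71.0 × 100

53.8028 %


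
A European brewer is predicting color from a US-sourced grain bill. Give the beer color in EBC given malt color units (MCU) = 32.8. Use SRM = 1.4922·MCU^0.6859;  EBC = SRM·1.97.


SRM = 1.4922·32.8^0.6859 = 16.3518
EBC = 16.3518·1.97

32.2130 EBC


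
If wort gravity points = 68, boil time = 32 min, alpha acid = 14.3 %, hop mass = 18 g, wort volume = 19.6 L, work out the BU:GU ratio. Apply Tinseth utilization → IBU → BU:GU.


U = 1.65·0.000125^(GP/1000)·(1−e^(−0.04t))/4.15;  IBU = (α/100)·m·U·1000/V;  BU:GU = IBU/GP
U = 1.65·0.000125^(68/1000)·(1−e^(−0.04·32))/4.15 = 0.1558
IBU = (14.3/100)·18·0.1558·1000/19.6 = 20.4594
BU:GU = 20.4594/68

0.3009


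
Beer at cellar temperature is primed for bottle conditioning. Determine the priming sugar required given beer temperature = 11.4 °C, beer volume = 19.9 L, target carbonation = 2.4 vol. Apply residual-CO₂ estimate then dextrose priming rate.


residual = 14.695·(0.01821 + 0.09011·e^(−0.04·T));  sugar = (target − residual)·4.0·V
residual = 14.695·(0.01821 + 0.09011·e^(−0.04·11.4)) = 1.1069
sugar = (2.4 − 1.1069)·4.0·19.9

102.9331 g


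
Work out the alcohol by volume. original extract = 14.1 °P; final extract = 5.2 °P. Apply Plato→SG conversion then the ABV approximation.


SG = 259/(259 − P);  ABV = (OG − FG)·131.25
OG = 259/(259 − 14.1) = 1.0576
FG = 259/(259 − 5.2) = 1.0205
ABV = (1.0576 − 1.0205)·131.25

4.8675 % ABV


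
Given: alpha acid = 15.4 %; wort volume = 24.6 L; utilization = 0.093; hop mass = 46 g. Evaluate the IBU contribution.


IBU = (α/100)·mass·U·1000 / V
IBU = (15.4/100)·46·0.093·1000 / 24.6

26.7810 IBU


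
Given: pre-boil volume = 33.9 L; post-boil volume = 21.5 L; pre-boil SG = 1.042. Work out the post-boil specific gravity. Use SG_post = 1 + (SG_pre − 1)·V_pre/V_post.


pts_pre = (1.042 − 1)·1000 = 42.0000
pts_post = 42.0000·33.9/21.5 = 66.2233
SG_post = 1 + 66.2233/1000

1.0662


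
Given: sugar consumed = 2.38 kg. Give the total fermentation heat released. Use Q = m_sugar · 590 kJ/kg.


Q = 2.38 · 590

1404.2000 kJ


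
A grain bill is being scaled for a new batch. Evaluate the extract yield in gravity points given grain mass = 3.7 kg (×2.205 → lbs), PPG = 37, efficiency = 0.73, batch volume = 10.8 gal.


points = lbs × PPG × eff / vol
lbs = 3.7 × 2.205 = 8.1585
points = 8.1585 × 37 × 0.73 / 10.8

20.4038 points


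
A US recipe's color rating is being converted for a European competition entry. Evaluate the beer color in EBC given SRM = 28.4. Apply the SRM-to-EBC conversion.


EBC = SRM · 1.97
EBC = 28.4 · 1.97

55.9480 EBC


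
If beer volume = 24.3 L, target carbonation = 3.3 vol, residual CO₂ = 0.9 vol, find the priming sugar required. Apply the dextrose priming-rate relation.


sugar = (target − residual)·4.0·V
sugar = (3.3 − 0.9)·4.0·24.3

233.2800 g


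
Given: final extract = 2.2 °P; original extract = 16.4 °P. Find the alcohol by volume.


SG = 259/(259 − P);  ABV = (OG − FG)·131.25
OG = 259/(259 − 16.4) = 1.0676
FG = 259/(259 − 2.2) = 1.0086
ABV = (1.0676 − 1.0086)·131.25

7.7482 % ABV


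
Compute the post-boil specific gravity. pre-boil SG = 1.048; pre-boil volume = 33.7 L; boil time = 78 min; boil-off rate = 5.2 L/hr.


V_post = V_pre − rate·(t/60);  SG_post = 1 + (SG_pre−1)·V_pre/V_post
V_post = 33.7 − 5.2·(78/60) = 26.9400
SG_post = 1 + (1.048 − 1)·33.7/26.9400

1.0600


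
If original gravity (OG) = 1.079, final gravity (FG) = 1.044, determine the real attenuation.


AA = (OG−FG)/(OG−1)·100;  RA = AA·0.8192
AA = (1.079 − 1.044)/(1.079 − 1)·100 = 44.3038
RA = 44.3038·0.8192

36.2937 %


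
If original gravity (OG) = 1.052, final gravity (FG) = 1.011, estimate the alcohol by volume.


ABV = (OG − FG) · 131.25
ABV = (1.052 − 1.011) · 131.25

5.3813 % ABV


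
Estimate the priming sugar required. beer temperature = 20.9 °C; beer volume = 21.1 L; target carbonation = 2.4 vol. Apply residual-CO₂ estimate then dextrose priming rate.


residual = 14.695·(0.01821 + 0.09011·e^(−0.04·T));  sugar = (target − residual)·4.0·V
residual = 14.695·(0.01821 + 0.09011·e^(−0.04·20.9)) = 0.8415
sugar = (2.4 − 0.8415)·4.0·21.1

131.5337 g


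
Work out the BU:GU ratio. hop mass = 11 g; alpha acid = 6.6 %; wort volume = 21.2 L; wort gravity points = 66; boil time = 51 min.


U = 1.65·0.000125^(GP/1000)·(1−e^(−0.04t))/4.15;  IBU = (α/100)·m·U·1000/V;  BU:GU = IBU/GP
U = 1.65·0.000125^(66/1000)·(1−e^(−0.04·51))/4.15 = 0.1911
IBU = (6.6/100)·11·0.1911·1000/21.2 = 6.5454
BU:GU = 6.5454/66

0.0992


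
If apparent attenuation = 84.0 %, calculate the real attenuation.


RA = AA · 0.8192
RA = 84.0 · 0.8192

68.8128 %


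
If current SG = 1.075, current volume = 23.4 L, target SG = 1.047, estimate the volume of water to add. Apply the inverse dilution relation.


V_water = V·((SG_curr − 1)/(SG_target − 1) − 1)
V_water = 23.4·((1.075 − 1)/(1.047 − 1) − 1)

13.9404 L


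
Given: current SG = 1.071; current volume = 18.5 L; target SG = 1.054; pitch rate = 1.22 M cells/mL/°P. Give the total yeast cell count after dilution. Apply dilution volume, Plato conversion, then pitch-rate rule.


V_w = V·((SG_c−1)/(SG_t−1)−1);  °P = 259 − 259/SG_t;  cells = rate·(V+V_w)·°P
V_w = 18.5·((1.071−1)/(1.054−1)−1) = 5.8241
V_final = 18.5 + 5.8241 = 24.3241
°P = 259 − 259/1.054 = 13.2694
cells = 1.22·24.3241·13.2694

393.7758 billion cells


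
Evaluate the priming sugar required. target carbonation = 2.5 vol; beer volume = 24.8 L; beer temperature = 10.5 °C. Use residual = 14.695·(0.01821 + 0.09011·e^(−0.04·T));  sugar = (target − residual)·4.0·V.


residual = 14.695·(0.01821 + 0.09011·e^(−0.04·10.5)) = 1.1376
sugar = (2.5 − 1.1376)·4.0·24.8

135.1466 g


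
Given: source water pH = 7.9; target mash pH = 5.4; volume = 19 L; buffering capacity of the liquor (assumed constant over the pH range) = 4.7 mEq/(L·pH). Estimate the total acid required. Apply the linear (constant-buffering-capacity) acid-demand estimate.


acid = buffering capacity · (pH_source − pH_target) · V
acid = 4.7 · (7.9 − 5.4) · 19

223.2500 mEq


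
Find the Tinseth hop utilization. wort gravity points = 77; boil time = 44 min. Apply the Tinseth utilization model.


U = 1.65·0.000125^(GP/1000) · (1 − e^(−0.04·t))/4.15
bigness = 1.65·0.000125^(77/1000) = 0.8259
boil_factor = (1 − e^(−0.04·44))/4.15 = 0.1995
U = 0.8259 · 0.1995

0.1648


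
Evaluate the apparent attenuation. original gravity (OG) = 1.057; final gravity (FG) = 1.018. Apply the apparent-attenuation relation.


AA = (OG − FG)/(OG − 1) · 100
AA = (1.057 − 1.018)/(1.057 − 1) · 100

68.4211 %


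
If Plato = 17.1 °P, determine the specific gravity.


SG = 259/(259 − P)
SG = 259/(259 − 17.1)

1.0707


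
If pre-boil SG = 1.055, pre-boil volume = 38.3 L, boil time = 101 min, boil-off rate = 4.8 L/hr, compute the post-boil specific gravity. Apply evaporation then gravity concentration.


V_post = V_pre − rate·(t/60);  SG_post = 1 + (SG_pre−1)·V_pre/V_post
V_post = 38.3 − 4.8·(101/60) = 30.2200
SG_post = 1 + (1.055 − 1)·38.3/30.2200

1.0697


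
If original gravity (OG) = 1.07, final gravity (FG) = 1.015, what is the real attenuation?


AA = (OG−FG)/(OG−1)·100;  RA = AA·0.8192
AA = (1.07 − 1.015)/(1.07 − 1)·100 = 78.5714
RA = 78.5714·0.8192

64.3657 %


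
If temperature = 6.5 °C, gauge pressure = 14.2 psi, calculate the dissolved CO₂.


vols = (P + 14.695)·(0.01821 + 0.09011·e^(−0.04·T))
vols = (14.2 + 14.695)·(0.01821 + 0.09011·e^(−0.04·6.5))

2.5338 volumes


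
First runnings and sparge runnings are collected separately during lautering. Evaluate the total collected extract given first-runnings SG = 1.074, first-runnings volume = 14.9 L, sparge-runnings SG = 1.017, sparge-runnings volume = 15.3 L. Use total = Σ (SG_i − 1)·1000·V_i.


first = (1.074 − 1)·1000·14.9 = 1102.6000
sparge = (1.017 − 1)·1000·15.3 = 260.1000
total = 1102.6000 + 260.1000

1362.7000 gravity·L


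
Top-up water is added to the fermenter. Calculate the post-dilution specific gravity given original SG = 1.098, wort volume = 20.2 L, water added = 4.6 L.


SG_new = 1 + (SG_old − 1)·V_old/(V_old + V_water)
pts = (1.098 − 1)·1000·20.2/(20.2 + 4.6) = 79.8226
SG_new = 1 + 79.8226/1000

1.0798


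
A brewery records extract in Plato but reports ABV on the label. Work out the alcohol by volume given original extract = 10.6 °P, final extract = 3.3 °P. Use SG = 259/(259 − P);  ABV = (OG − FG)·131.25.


OG = 259/(259 − 10.6) = 1.0427
FG = 259/(259 − 3.3) = 1.0129
ABV = (1.0427 − 1.0129)·131.25

3.9070 % ABV


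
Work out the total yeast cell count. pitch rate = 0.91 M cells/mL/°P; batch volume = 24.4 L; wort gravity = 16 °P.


cells (billions) = rate · V_L · °P
cells = 0.91 · 24.4 · 16

355.2640 billion cells


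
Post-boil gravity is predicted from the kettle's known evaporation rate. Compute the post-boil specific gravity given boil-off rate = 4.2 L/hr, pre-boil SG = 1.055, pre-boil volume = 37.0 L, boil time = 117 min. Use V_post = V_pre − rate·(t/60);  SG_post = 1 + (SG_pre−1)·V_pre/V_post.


V_post = 37.0 − 4.2·(117/60) = 28.8100
SG_post = 1 + (1.055 − 1)·37.0/28.8100

1.0706


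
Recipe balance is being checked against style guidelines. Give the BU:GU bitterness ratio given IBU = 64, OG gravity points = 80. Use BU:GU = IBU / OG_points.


BU:GU = 64 / 80

0.8000


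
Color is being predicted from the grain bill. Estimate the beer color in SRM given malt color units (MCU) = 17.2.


SRM = 1.4922 · MCU^0.6859
SRM = 1.4922 · 17.2^0.6859

10.5021 SRM


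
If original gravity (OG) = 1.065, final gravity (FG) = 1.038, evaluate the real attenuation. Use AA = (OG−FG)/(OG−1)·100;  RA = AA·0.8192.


AA = (1.065 − 1.038)/(1.065 − 1)·100 = 41.5385
RA = 41.5385·0.8192

34.0283 %


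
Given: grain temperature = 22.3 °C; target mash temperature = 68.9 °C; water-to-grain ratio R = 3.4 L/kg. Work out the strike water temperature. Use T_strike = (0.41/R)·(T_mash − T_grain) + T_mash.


T_strike = (0.41/3.4)·(68.9 − 22.3) + 68.9

74.5194 °C


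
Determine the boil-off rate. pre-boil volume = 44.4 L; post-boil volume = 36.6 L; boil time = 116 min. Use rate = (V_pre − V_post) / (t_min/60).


rate = (44.4 − 36.6) / (116/60)

4.0345 L/hr


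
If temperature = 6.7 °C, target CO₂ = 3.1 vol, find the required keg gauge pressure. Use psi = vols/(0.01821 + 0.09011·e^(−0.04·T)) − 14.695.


psi = 3.1/(0.01821 + 0.09011·e^(−0.04·6.7)) − 14.695

20.8816 psi


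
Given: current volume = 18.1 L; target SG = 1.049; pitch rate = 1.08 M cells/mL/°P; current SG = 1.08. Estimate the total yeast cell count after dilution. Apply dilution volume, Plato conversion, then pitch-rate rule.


V_w = V·((SG_c−1)/(SG_t−1)−1);  °P = 259 − 259/SG_t;  cells = rate·(V+V_w)·°P
V_w = 18.1·((1.08−1)/(1.049−1)−1) = 11.4510
V_final = 18.1 + 11.4510 = 29.5510
°P = 259 − 259/1.049 = 12.0982
cells = 1.08·29.5510·12.0982

386.1149 billion cells


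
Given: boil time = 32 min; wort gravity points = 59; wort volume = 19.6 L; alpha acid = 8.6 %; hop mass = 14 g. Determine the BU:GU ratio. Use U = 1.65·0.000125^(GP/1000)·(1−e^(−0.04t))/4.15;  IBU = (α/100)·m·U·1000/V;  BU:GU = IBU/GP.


U = 1.65·0.000125^(59/1000)·(1−e^(−0.04·32))/4.15 = 0.1689
IBU = (8.6/100)·14·0.1689·1000/19.6 = 10.3762
BU:GU = 10.3762/59

0.1759


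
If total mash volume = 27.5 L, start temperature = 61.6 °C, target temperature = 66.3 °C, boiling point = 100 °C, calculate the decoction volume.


V_dec = V_total·(T_target − T_start)/(T_boil − T_start)
V_dec = 27.5·(66.3 − 61.6)/(100 − 61.6)

3.3659 L


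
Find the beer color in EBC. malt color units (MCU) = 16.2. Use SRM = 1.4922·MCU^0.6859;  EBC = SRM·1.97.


SRM = 1.4922·16.2^0.6859 = 10.0794
EBC = 10.0794·1.97

19.8564 EBC


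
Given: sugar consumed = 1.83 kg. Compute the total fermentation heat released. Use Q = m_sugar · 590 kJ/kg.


Q = 1.83 · 590

1079.7000 kJ


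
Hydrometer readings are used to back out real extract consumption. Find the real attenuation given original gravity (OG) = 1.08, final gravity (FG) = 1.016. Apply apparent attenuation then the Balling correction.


AA = (OG−FG)/(OG−1)·100;  RA = AA·0.8192
AA = (1.08 − 1.016)/(1.08 − 1)·100 = 80.0000
RA = 80.0000·0.8192

65.5360 %


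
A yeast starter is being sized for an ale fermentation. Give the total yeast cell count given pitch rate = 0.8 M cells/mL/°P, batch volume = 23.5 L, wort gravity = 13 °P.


cells (billions) = rate · V_L · °P
cells = 0.8 · 23.5 · 13

244.4000 billion cells


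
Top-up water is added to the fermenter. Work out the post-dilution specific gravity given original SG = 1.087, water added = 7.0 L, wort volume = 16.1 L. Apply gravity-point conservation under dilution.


SG_new = 1 + (SG_old − 1)·V_old/(V_old + V_water)
pts = (1.087 − 1)·1000·16.1/(16.1 + 7.0) = 60.6364
SG_new = 1 + 60.6364/1000

1.0606


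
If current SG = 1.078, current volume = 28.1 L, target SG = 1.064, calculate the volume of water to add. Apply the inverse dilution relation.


V_water = V·((SG_curr − 1)/(SG_target − 1) − 1)
V_water = 28.1·((1.078 − 1)/(1.064 − 1) − 1)

6.1469 L


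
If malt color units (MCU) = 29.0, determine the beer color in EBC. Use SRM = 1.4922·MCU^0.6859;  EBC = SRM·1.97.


SRM = 1.4922·29.0^0.6859 = 15.0275
EBC = 15.0275·1.97

29.6041 EBC


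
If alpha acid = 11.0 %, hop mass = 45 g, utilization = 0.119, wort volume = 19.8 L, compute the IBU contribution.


IBU = (α/100)·mass·U·1000 / V
IBU = (11.0/100)·45·0.119·1000 / 19.8

29.7500 IBU


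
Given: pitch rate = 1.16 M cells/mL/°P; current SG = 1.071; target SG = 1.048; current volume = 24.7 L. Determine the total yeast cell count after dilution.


V_w = V·((SG_c−1)/(SG_t−1)−1);  °P = 259 − 259/SG_t;  cells = rate·(V+V_w)·°P
V_w = 24.7·((1.071−1)/(1.048−1)−1) = 11.8354
V_final = 24.7 + 11.8354 = 36.5354
°P = 259 − 259/1.048 = 11.8626
cells = 1.16·36.5354·11.8626

502.7496 billion cells


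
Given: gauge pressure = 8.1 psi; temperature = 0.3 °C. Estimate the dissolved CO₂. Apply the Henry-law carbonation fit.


vols = (P + 14.695)·(0.01821 + 0.09011·e^(−0.04·T))
vols = (8.1 + 14.695)·(0.01821 + 0.09011·e^(−0.04·0.3))

2.4447 volumes


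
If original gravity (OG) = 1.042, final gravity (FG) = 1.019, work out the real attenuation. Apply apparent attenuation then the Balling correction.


AA = (OG−FG)/(OG−1)·100;  RA = AA·0.8192
AA = (1.042 − 1.019)/(1.042 − 1)·100 = 54.7619
RA = 54.7619·0.8192

44.8610 %


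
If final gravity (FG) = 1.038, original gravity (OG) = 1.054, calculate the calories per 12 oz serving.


ABW = (OG−FG)·131.25·0.79/FG;  °P = 259 − 259/SG (for OG→OE and FG→AE);  RE = 0.1808·OE + 0.8192·AE;  Cal = (6.9·ABW + 4·(RE−0.1))·FG·3.55
ABW = (1.054 − 1.038)·131.25·0.79/1.038 = 1.5983
OE = 259 − 259/1.054 = 13.2694 °P
AE = 259 − 259/1.038 = 9.4817 °P
RE = 0.1808·13.2694 + 0.8192·9.4817 = 10.1665 °P
Cal = (6.9·1.5983 + 4·(10.1665−0.1))·1.038·3.55

189.0137 kcal


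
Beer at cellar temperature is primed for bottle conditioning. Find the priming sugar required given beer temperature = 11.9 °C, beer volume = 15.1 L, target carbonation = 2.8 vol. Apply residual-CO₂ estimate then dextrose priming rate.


residual = 14.695·(0.01821 + 0.09011·e^(−0.04·T));  sugar = (target − residual)·4.0·V
residual = 14.695·(0.01821 + 0.09011·e^(−0.04·11.9)) = 1.0903
sugar = (2.8 − 1.0903)·4.0·15.1

103.2688 g


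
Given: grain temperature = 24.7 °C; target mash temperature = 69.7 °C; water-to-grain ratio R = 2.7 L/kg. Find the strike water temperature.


T_strike = (0.41/R)·(T_mash − T_grain) + T_mash
T_strike = (0.41/2.7)·(69.7 − 24.7) + 69.7

76.5333 °C


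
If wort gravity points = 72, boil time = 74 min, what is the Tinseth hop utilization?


U = 1.65·0.000125^(GP/1000) · (1 − e^(−0.04·t))/4.15
bigness = 1.65·0.000125^(72/1000) = 0.8639
boil_factor = (1 − e^(−0.04·74))/4.15 = 0.2285
U = 0.8639 · 0.2285

0.1974


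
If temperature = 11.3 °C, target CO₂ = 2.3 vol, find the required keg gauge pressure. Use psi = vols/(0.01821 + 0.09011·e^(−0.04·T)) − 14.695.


psi = 2.3/(0.01821 + 0.09011·e^(−0.04·11.3)) − 14.695

15.7477 psi


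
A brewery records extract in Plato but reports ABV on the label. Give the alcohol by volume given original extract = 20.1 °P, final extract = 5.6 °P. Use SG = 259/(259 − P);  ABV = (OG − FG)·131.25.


OG = 259/(259 − 20.1) = 1.0841
FG = 259/(259 − 5.6) = 1.0221
ABV = (1.0841 − 1.0221)·131.25

8.1422 % ABV


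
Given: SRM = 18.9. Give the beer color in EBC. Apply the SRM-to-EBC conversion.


EBC = SRM · 1.97
EBC = 18.9 · 1.97

37.2330 EBC


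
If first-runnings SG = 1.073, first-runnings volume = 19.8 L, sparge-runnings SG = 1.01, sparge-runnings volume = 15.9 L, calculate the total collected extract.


total = Σ (SG_i − 1)·1000·V_i
first = (1.073 − 1)·1000·19.8 = 1445.4000
sparge = (1.01 − 1)·1000·15.9 = 159.0000
total = 1445.4000 + 159.0000

1604.4000 gravity·L


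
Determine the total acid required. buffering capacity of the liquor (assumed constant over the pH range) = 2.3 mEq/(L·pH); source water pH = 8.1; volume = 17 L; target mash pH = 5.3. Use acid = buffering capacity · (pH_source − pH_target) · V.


acid = 2.3 · (8.1 − 5.3) · 17

109.4800 mEq


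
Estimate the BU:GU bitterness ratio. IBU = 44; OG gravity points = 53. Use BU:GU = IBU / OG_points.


BU:GU = 44 / 53

0.8302


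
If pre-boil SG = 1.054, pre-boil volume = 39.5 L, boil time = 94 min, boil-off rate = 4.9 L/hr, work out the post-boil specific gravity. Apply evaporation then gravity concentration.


V_post = V_pre − rate·(t/60);  SG_post = 1 + (SG_pre−1)·V_pre/V_post
V_post = 39.5 − 4.9·(94/60) = 31.8233
SG_post = 1 + (1.054 − 1)·39.5/31.8233

1.0670


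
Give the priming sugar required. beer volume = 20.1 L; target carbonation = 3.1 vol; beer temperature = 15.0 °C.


residual = 14.695·(0.01821 + 0.09011·e^(−0.04·T));  sugar = (target − residual)·4.0·V
residual = 14.695·(0.01821 + 0.09011·e^(−0.04·15.0)) = 0.9943
sugar = (3.1 − 0.9943)·4.0·20.1

169.2972 g


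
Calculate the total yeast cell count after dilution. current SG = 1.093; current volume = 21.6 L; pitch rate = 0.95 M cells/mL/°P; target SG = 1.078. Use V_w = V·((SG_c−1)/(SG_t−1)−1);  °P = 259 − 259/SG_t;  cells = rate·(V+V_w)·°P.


V_w = 21.6·((1.093−1)/(1.078−1)−1) = 4.1538
V_final = 21.6 + 4.1538 = 25.7538
°P = 259 − 259/1.078 = 18.7403
cells = 0.95·25.7538·18.7403

458.5021 billion cells


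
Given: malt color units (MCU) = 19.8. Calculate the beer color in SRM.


SRM = 1.4922 · MCU^0.6859
SRM = 1.4922 · 19.8^0.6859

11.5667 SRM


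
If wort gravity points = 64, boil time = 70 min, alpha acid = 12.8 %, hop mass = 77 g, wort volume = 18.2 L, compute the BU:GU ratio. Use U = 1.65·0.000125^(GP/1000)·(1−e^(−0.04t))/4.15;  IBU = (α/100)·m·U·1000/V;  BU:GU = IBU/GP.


U = 1.65·0.000125^(64/1000)·(1−e^(−0.04·70))/4.15 = 0.2101
IBU = (12.8/100)·77·0.2101·1000/18.2 = 113.7682
BU:GU = 113.7682/64

1.7776


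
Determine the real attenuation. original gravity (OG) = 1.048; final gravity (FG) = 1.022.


AA = (OG−FG)/(OG−1)·100;  RA = AA·0.8192
AA = (1.048 − 1.022)/(1.048 − 1)·100 = 54.1667
RA = 54.1667·0.8192

44.3733 %


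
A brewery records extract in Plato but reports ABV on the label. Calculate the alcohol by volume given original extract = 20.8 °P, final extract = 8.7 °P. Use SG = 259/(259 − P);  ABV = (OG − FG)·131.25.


OG = 259/(259 − 20.8) = 1.0873
FG = 259/(259 − 8.7) = 1.0348
ABV = (1.0873 − 1.0348)·131.25

6.8989 % ABV


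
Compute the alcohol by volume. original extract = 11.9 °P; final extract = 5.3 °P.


SG = 259/(259 − P);  ABV = (OG − FG)·131.25
OG = 259/(259 − 11.9) = 1.0482
FG = 259/(259 − 5.3) = 1.0209
ABV = (1.0482 − 1.0209)·131.25

3.5789 % ABV


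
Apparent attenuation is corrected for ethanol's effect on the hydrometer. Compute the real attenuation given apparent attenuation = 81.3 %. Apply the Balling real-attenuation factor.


RA = AA · 0.8192
RA = 81.3 · 0.8192

66.6010 %


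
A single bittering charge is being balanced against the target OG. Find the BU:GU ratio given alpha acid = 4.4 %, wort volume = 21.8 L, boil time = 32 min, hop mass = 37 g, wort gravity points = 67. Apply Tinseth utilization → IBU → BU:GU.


U = 1.65·0.000125^(GP/1000)·(1−e^(−0.04t))/4.15;  IBU = (α/100)·m·U·1000/V;  BU:GU = IBU/GP
U = 1.65·0.000125^(67/1000)·(1−e^(−0.04·32))/4.15 = 0.1572
IBU = (4.4/100)·37·0.1572·1000/21.8 = 11.7393
BU:GU = 11.7393/67

0.1752


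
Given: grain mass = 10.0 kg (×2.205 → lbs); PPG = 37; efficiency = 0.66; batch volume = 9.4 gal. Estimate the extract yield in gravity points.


points = lbs × PPG × eff / vol
lbs = 10.0 × 2.205 = 22.0500
points = 22.0500 × 37 × 0.66 / 9.4

57.2831 points


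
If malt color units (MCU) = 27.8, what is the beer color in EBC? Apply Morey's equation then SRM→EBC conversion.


SRM = 1.4922·MCU^0.6859;  EBC = SRM·1.97
SRM = 1.4922·27.8^0.6859 = 14.5981
EBC = 14.5981·1.97

28.7583 EBC


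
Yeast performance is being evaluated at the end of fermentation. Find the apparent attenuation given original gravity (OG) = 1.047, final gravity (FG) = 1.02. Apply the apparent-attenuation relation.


AA = (OG − FG)/(OG − 1) · 100
AA = (1.047 − 1.02)/(1.047 − 1) · 100

57.4468 %


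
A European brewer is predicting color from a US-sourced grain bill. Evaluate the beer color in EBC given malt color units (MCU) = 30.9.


SRM = 1.4922·MCU^0.6859;  EBC = SRM·1.97
SRM = 1.4922·30.9^0.6859 = 15.6960
EBC = 15.6960·1.97

30.9212 EBC


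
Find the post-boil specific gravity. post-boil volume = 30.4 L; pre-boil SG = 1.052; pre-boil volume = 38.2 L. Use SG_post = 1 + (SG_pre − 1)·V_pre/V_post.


pts_pre = (1.052 − 1)·1000 = 52.0000
pts_post = 52.0000·38.2/30.4 = 65.3421
SG_post = 1 + 65.3421/1000

1.0653


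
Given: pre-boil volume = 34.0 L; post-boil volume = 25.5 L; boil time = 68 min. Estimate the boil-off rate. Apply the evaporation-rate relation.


rate = (V_pre − V_post) / (t_min/60)
rate = (34.0 − 25.5) / (68/60)

7.5000 L/hr


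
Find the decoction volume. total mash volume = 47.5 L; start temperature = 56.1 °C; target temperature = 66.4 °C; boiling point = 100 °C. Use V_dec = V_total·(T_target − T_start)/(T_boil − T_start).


V_dec = 47.5·(66.4 − 56.1)/(100 − 56.1)

11.1446 L


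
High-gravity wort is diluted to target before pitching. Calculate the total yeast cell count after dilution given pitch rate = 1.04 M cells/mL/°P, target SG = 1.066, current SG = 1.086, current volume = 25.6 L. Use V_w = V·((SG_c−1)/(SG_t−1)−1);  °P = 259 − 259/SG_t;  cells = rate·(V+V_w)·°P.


V_w = 25.6·((1.086−1)/(1.066−1)−1) = 7.7576
V_final = 25.6 + 7.7576 = 33.3576
°P = 259 − 259/1.066 = 16.0356
cells = 1.04·33.3576·16.0356

556.3067 billion cells


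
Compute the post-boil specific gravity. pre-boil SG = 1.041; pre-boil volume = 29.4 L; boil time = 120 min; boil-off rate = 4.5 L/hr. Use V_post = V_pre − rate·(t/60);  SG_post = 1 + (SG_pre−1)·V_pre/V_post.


V_post = 29.4 − 4.5·(120/60) = 20.4000
SG_post = 1 + (1.041 − 1)·29.4/20.4000

1.0591


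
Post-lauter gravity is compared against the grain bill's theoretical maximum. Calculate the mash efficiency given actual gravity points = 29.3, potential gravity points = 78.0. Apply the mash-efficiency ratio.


efficiency = actual / potential × 100
efficiency = 29.3 / 78.0 × 100

37.5641 %


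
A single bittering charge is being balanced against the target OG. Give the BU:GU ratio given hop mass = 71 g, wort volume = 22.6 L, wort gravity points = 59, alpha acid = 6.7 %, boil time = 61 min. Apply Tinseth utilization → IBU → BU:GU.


U = 1.65·0.000125^(GP/1000)·(1−e^(−0.04t))/4.15;  IBU = (α/100)·m·U·1000/V;  BU:GU = IBU/GP
U = 1.65·0.000125^(59/1000)·(1−e^(−0.04·61))/4.15 = 0.2136
IBU = (6.7/100)·71·0.2136·1000/22.6 = 44.9544
BU:GU = 44.9544/59

0.7619


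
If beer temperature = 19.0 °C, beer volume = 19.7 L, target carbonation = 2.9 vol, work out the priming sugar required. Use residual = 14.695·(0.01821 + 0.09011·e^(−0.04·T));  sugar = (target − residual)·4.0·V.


residual = 14.695·(0.01821 + 0.09011·e^(−0.04·19.0)) = 0.8869
sugar = (2.9 − 0.8869)·4.0·19.7

158.6351 g


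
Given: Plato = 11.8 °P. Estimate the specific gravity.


SG = 259/(259 − P)
SG = 259/(259 − 11.8)

1.0477


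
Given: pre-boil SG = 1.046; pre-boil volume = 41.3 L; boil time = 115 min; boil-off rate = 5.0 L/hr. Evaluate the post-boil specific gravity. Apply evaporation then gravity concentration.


V_post = V_pre − rate·(t/60);  SG_post = 1 + (SG_pre−1)·V_pre/V_post
V_post = 41.3 − 5.0·(115/60) = 31.7167
SG_post = 1 + (1.046 − 1)·41.3/31.7167

1.0599


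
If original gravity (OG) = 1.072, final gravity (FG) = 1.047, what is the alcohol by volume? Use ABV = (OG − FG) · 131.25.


ABV = (1.072 − 1.047) · 131.25

3.2813 % ABV


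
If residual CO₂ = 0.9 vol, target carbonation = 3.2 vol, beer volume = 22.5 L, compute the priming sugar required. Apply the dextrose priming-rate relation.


sugar = (target − residual)·4.0·V
sugar = (3.2 − 0.9)·4.0·22.5

207.0000 g


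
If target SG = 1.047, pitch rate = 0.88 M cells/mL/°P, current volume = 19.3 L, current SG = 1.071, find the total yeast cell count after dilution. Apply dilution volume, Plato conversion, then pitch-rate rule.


V_w = V·((SG_c−1)/(SG_t−1)−1);  °P = 259 − 259/SG_t;  cells = rate·(V+V_w)·°P
V_w = 19.3·((1.071−1)/(1.047−1)−1) = 9.8553
V_final = 19.3 + 9.8553 = 29.1553
°P = 259 − 259/1.047 = 11.6266
cells = 0.88·29.1553·11.6266

298.2987 billion cells


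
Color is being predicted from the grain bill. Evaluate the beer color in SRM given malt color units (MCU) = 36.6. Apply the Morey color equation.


SRM = 1.4922 · MCU^0.6859
SRM = 1.4922 · 36.6^0.6859

17.6286 SRM


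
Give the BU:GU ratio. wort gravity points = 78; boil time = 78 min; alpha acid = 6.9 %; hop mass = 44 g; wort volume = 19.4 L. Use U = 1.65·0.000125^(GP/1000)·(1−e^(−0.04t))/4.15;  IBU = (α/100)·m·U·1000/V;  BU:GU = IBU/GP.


U = 1.65·0.000125^(78/1000)·(1−e^(−0.04·78))/4.15 = 0.1885
IBU = (6.9/100)·44·0.1885·1000/19.4 = 29.5040
BU:GU = 29.5040/78

0.3783


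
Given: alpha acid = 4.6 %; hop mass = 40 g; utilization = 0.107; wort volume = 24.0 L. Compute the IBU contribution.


IBU = (α/100)·mass·U·1000 / V
IBU = (4.6/100)·40·0.107·1000 / 24.0

8.2033 IBU


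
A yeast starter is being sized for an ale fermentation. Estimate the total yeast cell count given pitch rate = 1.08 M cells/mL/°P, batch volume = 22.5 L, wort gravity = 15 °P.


cells (billions) = rate · V_L · °P
cells = 1.08 · 22.5 · 15

364.5000 billion cells


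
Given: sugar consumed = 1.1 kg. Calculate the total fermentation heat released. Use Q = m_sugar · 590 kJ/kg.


Q = 1.1 · 590

649.0000 kJ


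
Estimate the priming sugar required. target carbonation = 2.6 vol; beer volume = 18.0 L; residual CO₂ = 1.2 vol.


sugar = (target − residual)·4.0·V
sugar = (2.6 − 1.2)·4.0·18.0

100.8000 g


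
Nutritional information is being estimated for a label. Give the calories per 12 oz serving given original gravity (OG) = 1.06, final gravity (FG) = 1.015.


ABW = (OG−FG)·131.25·0.79/FG;  °P = 259 − 259/SG (for OG→OE and FG→AE);  RE = 0.1808·OE + 0.8192·AE;  Cal = (6.9·ABW + 4·(RE−0.1))·FG·3.55
ABW = (1.06 − 1.015)·131.25·0.79/1.015 = 4.5970
OE = 259 − 259/1.06 = 14.6604 °P
AE = 259 − 259/1.015 = 3.8276 °P
RE = 0.1808·14.6604 + 0.8192·3.8276 = 5.7862 °P
Cal = (6.9·4.5970 + 4·(5.7862−0.1))·1.015·3.55

196.2467 kcal


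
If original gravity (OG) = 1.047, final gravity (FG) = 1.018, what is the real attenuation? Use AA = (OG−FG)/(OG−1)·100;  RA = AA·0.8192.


AA = (1.047 − 1.018)/(1.047 − 1)·100 = 61.7021
RA = 61.7021·0.8192

50.5464 %


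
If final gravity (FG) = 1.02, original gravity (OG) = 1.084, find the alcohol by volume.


ABV = (OG − FG) · 131.25
ABV = (1.084 − 1.02) · 131.25

8.4000 % ABV


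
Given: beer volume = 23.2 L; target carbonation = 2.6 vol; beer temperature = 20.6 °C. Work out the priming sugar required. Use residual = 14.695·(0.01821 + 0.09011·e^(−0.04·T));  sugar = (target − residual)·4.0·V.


residual = 14.695·(0.01821 + 0.09011·e^(−0.04·20.6)) = 0.8485
sugar = (2.6 − 0.8485)·4.0·23.2

162.5417 g


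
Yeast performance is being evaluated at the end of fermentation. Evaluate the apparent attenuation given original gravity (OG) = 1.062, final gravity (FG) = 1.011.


AA = (OG − FG)/(OG − 1) · 100
AA = (1.062 − 1.011)/(1.062 − 1) · 100

82.2581 %


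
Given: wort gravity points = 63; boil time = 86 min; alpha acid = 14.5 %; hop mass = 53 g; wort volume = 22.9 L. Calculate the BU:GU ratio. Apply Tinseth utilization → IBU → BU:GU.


U = 1.65·0.000125^(GP/1000)·(1−e^(−0.04t))/4.15;  IBU = (α/100)·m·U·1000/V;  BU:GU = IBU/GP
U = 1.65·0.000125^(63/1000)·(1−e^(−0.04·86))/4.15 = 0.2185
IBU = (14.5/100)·53·0.2185·1000/22.9 = 73.3155
BU:GU = 73.3155/63

1.1637


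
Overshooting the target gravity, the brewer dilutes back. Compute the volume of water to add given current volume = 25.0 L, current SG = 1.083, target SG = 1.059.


V_water = V·((SG_curr − 1)/(SG_target − 1) − 1)
V_water = 25.0·((1.083 − 1)/(1.059 − 1) − 1)

10.1695 L
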